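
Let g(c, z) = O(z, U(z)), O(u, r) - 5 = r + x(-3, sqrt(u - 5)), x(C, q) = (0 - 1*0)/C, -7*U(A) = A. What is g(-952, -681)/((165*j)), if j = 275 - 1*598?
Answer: -716/373065 ≈ -0.0019192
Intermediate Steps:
U(A) = -A/7
j = -323 (j = 275 - 598 = -323)
x(C, q) = 0 (x(C, q) = (0 + 0)/C = 0/C = 0)
O(u, r) = 5 + r (O(u, r) = 5 + (r + 0) = 5 + r)
g(c, z) = 5 - z/7
g(-952, -681)/((165*j)) = (5 - 1/7*(-681))/((165*(-323))) = (5 + 681/7)/(-53295) = (716/7)*(-1/53295) = -716/373065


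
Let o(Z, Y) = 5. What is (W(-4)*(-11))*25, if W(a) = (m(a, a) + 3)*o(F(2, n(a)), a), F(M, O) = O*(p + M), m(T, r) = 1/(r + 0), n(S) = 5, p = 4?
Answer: -15125/4 ≈ -3781.3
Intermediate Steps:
m(T, r) = 1/r
F(M, O) = O*(4 + M)
W(a) = 15 + 5/a (W(a) = (1/a + 3)*5 = (3 + 1/a)*5 = 15 + 5/a)
(W(-4)*(-11))*25 = ((15 + 5/(-4))*(-11))*25 = ((15 + 5*(-1/4))*(-11))*25 = ((15 - 5/4)*(-11))*25 = ((55/4)*(-11))*25 = -605/4*25 = -15125/4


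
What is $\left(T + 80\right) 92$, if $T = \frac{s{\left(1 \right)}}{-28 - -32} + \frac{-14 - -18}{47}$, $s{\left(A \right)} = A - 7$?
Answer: $\frac{339802}{47} \approx 7229.8$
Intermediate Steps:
$s{\left(A \right)} = -7 + A$
$T = - \frac{133}{94}$ ($T = \frac{-7 + 1}{-28 - -32} + \frac{-14 - -18}{47} = - \frac{6}{-28 + 32} + \left(-14 + 18\right) \frac{1}{47} = - \frac{6}{4} + 4 \cdot \frac{1}{47} = \left(-6\right) \frac{1}{4} + \frac{4}{47} = - \frac{3}{2} + \frac{4}{47} = - \frac{133}{94} \approx -1.4149$)
$\left(T + 80\right) 92 = \left(- \frac{133}{94} + 80\right) 92 = \frac{7387}{94} \cdot 92 = \frac{339802}{47}$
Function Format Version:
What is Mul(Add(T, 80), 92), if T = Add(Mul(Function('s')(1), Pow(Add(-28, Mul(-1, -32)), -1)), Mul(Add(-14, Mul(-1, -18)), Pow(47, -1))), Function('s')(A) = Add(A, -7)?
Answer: Rational(339802, 47) ≈ 7229.8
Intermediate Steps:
Function('s')(A) = Add(-7, A)
T = Rational(-133, 94) (T = Add(Mul(Add(-7, 1), Pow(Add(-28, Mul(-1, -32)), -1)), Mul(Add(-14, Mul(-1, -18)), Pow(47, -1))) = Add(Mul(-6, Pow(Add(-28, 32), -1)), Mul(Add(-14, 18), Rational(1, 47))) = Add(Mul(-6, Pow(4, -1)), Mul(4, Rational(1, 47))) = Add(Mul(-6, Rational(1, 4)), Rational(4, 47)) = Add(Rational(-3, 2), Rational(4, 47)) = Rational(-133, 94) ≈ -1.4149)
Mul(Add(T, 80), 92) = Mul(Add(Rational(-133, 94), 80), 92) = Mul(Rational(7387, 94), 92) = Rational(339802, 47)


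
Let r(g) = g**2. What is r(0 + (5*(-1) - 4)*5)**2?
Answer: 4100625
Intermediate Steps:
r(0 + (5*(-1) - 4)*5)**2 = ((0 + (5*(-1) - 4)*5)**2)**2 = ((0 + (-5 - 4)*5)**2)**2 = ((0 - 9*5)**2)**2 = ((0 - 45)**2)**2 = ((-45)**2)**2 = 2025**2 = 4100625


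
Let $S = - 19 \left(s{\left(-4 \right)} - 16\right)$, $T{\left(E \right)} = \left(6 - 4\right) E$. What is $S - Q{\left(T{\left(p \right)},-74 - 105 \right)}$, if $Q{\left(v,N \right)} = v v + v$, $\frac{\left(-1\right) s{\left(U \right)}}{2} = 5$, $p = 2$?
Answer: $474$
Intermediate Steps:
$s{\left(U \right)} = -10$ ($s{\left(U \right)} = \left(-2\right) 5 = -10$)
$T{\left(E \right)} = 2 E$
$Q{\left(v,N \right)} = v + v^{2}$ ($Q{\left(v,N \right)} = v^{2} + v = v + v^{2}$)
$S = 494$ ($S = - 19 \left(-10 - 16\right) = \left(-19\right) \left(-26\right) = 494$)
$S - Q{\left(T{\left(p \right)},-74 - 105 \right)} = 494 - 2 \cdot 2 \left(1 + 2 \cdot 2\right) = 494 - 4 \left(1 + 4\right) = 494 - 4 \cdot 5 = 494 - 20 = 474$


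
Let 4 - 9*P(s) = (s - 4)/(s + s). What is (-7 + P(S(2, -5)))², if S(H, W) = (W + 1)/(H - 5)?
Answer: 3364/81 ≈ 41.531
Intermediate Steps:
S(H, W) = (1 + W)/(-5 + H)
P(s) = 4/9 - (-4 + s)/(18*s) (P(s) = 4/9 - (s - 4)/(9*(s + s)) = 4/9 - (-4 + s)/(9*(2*s)) = 4/9 - (-4 + s)*1/(2*s)/9 = 4/9 - (-4 + s)/(18*s))
(-7 + P(S(2, -5)))² = (-7 + (4 + 7*((1 - 5)/(-5 + 2)))/(18*(((1 - 5)/(-5 + 2)))))² = (-7 + (4 + 7*(-4/(-3)))/(18*((-4/(-3)))))² = (-7 + (4 + 7*(-⅓*(-4)))/(18*((-⅓*(-4)))))² = (-7 + (4 + 7*(4/3))/(18*(4/3)))² = (-7 + (1/18)*(¾)*(4 + 28/3))² = (-7 + (1/18)*(¾)*(40/3))² = (-7 + 5/9)² = (-58/9)² = 3364/81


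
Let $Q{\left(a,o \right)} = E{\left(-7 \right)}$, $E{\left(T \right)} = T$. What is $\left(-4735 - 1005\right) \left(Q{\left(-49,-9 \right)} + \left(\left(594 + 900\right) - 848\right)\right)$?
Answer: $-3667860$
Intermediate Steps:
$Q{\left(a,o \right)} = -7$
$\left(-4735 - 1005\right) \left(Q{\left(-49,-9 \right)} + \left(\left(594 + 900\right) - 848\right)\right) = \left(-4735 - 1005\right) \left(-7 + \left(\left(594 + 900\right) - 848\right)\right) = - 5740 \left(-7 + \left(1494 - 848\right)\right) = - 5740 \left(-7 + 646\right) = \left(-5740\right) 639 = -3667860$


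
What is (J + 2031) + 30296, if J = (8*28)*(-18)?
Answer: 28295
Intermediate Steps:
J = -4032 (J = 224*(-18) = -4032)
(J + 2031) + 30296 = (-4032 + 2031) + 30296 = -2001 + 30296 = 28295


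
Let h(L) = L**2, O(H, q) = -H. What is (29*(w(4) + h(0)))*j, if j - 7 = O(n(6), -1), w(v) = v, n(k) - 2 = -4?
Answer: 1044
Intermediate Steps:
n(k) = -2 (n(k) = 2 - 4 = -2)
j = 9 (j = 7 - 1*(-2) = 7 + 2 = 9)
(29*(w(4) + h(0)))*j = (29*(4 + 0**2))*9 = (29*(4 + 0))*9 = (29*4)*9 = 116*9 = 1044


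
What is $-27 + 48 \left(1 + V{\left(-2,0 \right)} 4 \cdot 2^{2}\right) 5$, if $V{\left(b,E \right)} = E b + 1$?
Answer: $4053$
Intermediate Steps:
$V{\left(b,E \right)} = 1 + E b$
$-27 + 48 \left(1 + V{\left(-2,0 \right)} 4 \cdot 2^{2}\right) 5 = -27 + 48 \left(1 + \left(1 + 0 \left(-2\right)\right) 4 \cdot 2^{2}\right) 5 = -27 + 48 \left(1 + \left(1 + 0\right) 4 \cdot 4\right) 5 = -27 + 48 \left(1 + 1 \cdot 4 \cdot 4\right) 5 = -27 + 48 \left(1 + 4 \cdot 4\right) 5 = -27 + 48 \left(1 + 16\right) 5 = -27 + 48 \cdot 17 \cdot 5 = -27 + 48 \cdot 85 = -27 + 4080 = 4053$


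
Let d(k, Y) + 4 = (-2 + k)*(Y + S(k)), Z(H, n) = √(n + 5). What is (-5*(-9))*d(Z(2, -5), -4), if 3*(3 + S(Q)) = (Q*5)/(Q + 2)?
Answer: 450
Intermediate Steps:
Z(H, n) = √(5 + n)
S(Q) = -3 + 5*Q/(3*(2 + Q)) (S(Q) = -3 + ((Q*5)/(Q + 2))/3 = -3 + ((5*Q)/(2 + Q))/3 = -3 + (5*Q/(2 + Q))/3 = -3 + 5*Q/(3*(2 + Q)))
d(k, Y) = -4 + (-2 + k)*(Y + 2*(-9 - 2*k)/(3*(2 + k)))
(-5*(-9))*d(Z(2, -5), -4) = (-5*(-9))*((12 - 22*√(5 - 5) - 12*(-4) - 4*(√(5 - 5))² + 3*(-4)*(√(5 - 5))²)/(3*(2 + √(5 - 5)))) = 45*((12 - 22*√0 + 48 - 4*(√0)² + 3*(-4)*(√0)²)/(3*(2 + √0))) = 45*((12 - 22*0 + 48 - 4*0² + 3*(-4)*0²)/(3*(2 + 0))) = 45*((⅓)*(12 + 0 + 48 - 4*0 + 3*(-4)*0)/2) = 45*((⅓)*(½)*(12 + 0 + 48 + 0 + 0)) = 45*((⅓)*(½)*60) = 45*10 = 450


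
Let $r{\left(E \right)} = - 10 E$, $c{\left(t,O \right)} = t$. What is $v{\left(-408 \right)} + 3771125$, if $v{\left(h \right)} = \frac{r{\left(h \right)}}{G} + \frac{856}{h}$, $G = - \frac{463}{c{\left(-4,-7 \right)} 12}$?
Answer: $\frac{89057512924}{23613} \approx 3.7715 \cdot 10^{6}$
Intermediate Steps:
$G = \frac{463}{48}$ ($G = - \frac{463}{\left(-4\right) 12} = - \frac{463}{-48} = \left(-463\right) \left(- \frac{1}{48}\right) = \frac{463}{48} \approx 9.6458$)
$v{\left(h \right)} = \frac{856}{h} - \frac{480 h}{463}$ ($v{\left(h \right)} = \frac{\left(-10\right) h}{\frac{463}{48}} + \frac{856}{h} = - 10 h \frac{48}{463} + \frac{856}{h} = - \frac{480 h}{463} + \frac{856}{h} = \frac{856}{h} - \frac{480 h}{463}$)
$v{\left(-408 \right)} + 3771125 = \left(\frac{856}{-408} - - \frac{195840}{463}\right) + 3771125 = \left(856 \left(- \frac{1}{408}\right) + \frac{195840}{463}\right) + 3771125 = \left(- \frac{107}{51} + \frac{195840}{463}\right) + 3771125 = \frac{9938299}{23613} + 3771125 = \frac{89057512924}{23613}$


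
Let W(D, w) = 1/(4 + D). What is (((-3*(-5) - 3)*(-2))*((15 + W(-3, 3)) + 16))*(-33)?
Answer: 25344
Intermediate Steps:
(((-3*(-5) - 3)*(-2))*((15 + W(-3, 3)) + 16))*(-33) = (((-3*(-5) - 3)*(-2))*((15 + 1/(4 - 3)) + 16))*(-33) = (((15 - 3)*(-2))*((15 + 1/1) + 16))*(-33) = ((12*(-2))*((15 + 1) + 16))*(-33) = -24*(16 + 16)*(-33) = -24*32*(-33) = -768*(-33) = 25344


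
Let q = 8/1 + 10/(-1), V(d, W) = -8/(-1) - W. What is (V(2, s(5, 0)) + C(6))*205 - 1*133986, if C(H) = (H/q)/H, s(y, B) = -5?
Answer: -262847/2 ≈ -1.3142e+5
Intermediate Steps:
V(d, W) = 8 - W (V(d, W) = -8*(-1) - W = 8 - W)
q = -2 (q = 8*1 + 10*(-1) = 8 - 10 = -2)
C(H) = -½ (C(H) = (H/(-2))/H = (H*(-½))/H = (-H/2)/H = -½)
(V(2, s(5, 0)) + C(6))*205 - 1*133986 = ((8 - 1*(-5)) - ½)*205 - 1*133986 = ((8 + 5) - ½)*205 - 133986 = (13 - ½)*205 - 133986 = (25/2)*205 - 133986 = 5125/2 - 133986 = -262847/2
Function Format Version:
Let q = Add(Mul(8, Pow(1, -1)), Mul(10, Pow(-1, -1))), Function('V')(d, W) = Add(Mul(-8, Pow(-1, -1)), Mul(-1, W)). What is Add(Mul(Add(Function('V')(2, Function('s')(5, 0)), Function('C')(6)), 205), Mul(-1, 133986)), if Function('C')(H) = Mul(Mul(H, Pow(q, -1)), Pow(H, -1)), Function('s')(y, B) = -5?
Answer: Rational(-262847, 2) ≈ -1.3142e+5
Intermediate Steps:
Function('V')(d, W) = Add(8, Mul(-1, W)) (Function('V')(d, W) = Add(Mul(-8, -1), Mul(-1, W)) = Add(8, Mul(-1, W)))
q = -2 (q = Add(Mul(8, 1), Mul(10, -1)) = Add(8, -10) = -2)
Function('C')(H) = Rational(-1, 2) (Function('C')(H) = Mul(Mul(H, Pow(-2, -1)), Pow(H, -1)) = Mul(Mul(H, Rational(-1, 2)), Pow(H, -1)) = Mul(Mul(Rational(-1, 2), H), Pow(H, -1)) = Rational(-1, 2))
Add(Mul(Add(Function('V')(2, Function('s')(5, 0)), Function('C')(6)), 205), Mul(-1, 133986)) = Add(Mul(Add(Add(8, Mul(-1, -5)), Rational(-1, 2)), 205), Mul(-1, 133986)) = Add(Mul(Add(Add(8, 5), Rational(-1, 2)), 205), -133986) = Add(Mul(Add(13, Rational(-1, 2)), 205), -133986) = Add(Mul(Rational(25, 2), 205), -133986) = Add(Rational(5125, 2), -133986) = Rational(-262847, 2)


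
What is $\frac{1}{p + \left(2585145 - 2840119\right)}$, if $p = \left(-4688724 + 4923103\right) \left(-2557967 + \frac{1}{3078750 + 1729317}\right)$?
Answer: $- \frac{4808067}{2882599652639266910} \approx -1.668 \cdot 10^{-12}$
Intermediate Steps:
$p = - \frac{2882598426707191652}{4808067}$ ($p = 234379 \left(-2557967 + \frac{1}{4808067}\right) = 234379 \left(- \frac{12298876719788}{4808067}\right) = - \frac{2882598426707191652}{4808067} \approx -5.9953 \cdot 10^{11}$)
$\frac{1}{p + \left(2585145 - 2840119\right)} = \frac{1}{- \frac{2882598426707191652}{4808067} + \left(2585145 - 2840119\right)} = \frac{1}{- \frac{2882598426707191652}{4808067} - 254974} = \frac{1}{- \frac{2882599652639266910}{4808067}} = - \frac{4808067}{2882599652639266910}$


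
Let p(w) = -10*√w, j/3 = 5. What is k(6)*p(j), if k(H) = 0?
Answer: 0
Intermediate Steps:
j = 15 (j = 3*5 = 15)
k(6)*p(j) = 0*(-10*√15) = 0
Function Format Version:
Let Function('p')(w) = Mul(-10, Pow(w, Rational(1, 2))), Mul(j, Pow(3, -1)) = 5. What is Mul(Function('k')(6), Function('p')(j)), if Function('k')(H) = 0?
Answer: 0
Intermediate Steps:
j = 15 (j = Mul(3, 5) = 15)
Mul(Function('k')(6), Function('p')(j)) = Mul(0, Mul(-10, Pow(15, Rational(1, 2)))) = 0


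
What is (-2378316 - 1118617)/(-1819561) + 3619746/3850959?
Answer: 393194005103/137393231549 ≈ 2.8618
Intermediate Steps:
(-2378316 - 1118617)/(-1819561) + 3619746/3850959 = -3496933*(-1/1819561) + 3619746*(1/3850959) = 3496933/1819561 + 1206582/1283653 = 393194005103/137393231549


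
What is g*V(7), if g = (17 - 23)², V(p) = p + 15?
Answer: 792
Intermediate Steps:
V(p) = 15 + p
g = 36 (g = (-6)² = 36)
g*V(7) = 36*(15 + 7) = 36*22 = 792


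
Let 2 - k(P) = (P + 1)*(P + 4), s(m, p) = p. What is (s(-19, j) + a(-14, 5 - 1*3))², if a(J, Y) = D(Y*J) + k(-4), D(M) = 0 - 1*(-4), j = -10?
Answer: 16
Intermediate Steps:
k(P) = 2 - (1 + P)*(4 + P) (k(P) = 2 - (P + 1)*(P + 4) = 2 - (1 + P)*(4 + P))
D(M) = 4 (D(M) = 0 + 4 = 4)
a(J, Y) = 6 (a(J, Y) = 4 + (-2 - 1*(-4)² - 5*(-4)) = 4 + (-2 - 1*16 + 20) = 4 + (-2 - 16 + 20) = 4 + 2 = 6)
(s(-19, j) + a(-14, 5 - 1*3))² = (-10 + 6)² = (-4)² = 16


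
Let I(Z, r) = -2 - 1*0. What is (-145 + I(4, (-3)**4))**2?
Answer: 21609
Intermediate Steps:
I(Z, r) = -2 (I(Z, r) = -2 + 0 = -2)
(-145 + I(4, (-3)**4))**2 = (-145 - 2)**2 = (-147)**2 = 21609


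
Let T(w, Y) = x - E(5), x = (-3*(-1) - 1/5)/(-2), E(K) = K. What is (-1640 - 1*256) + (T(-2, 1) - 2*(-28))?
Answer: -9232/5 ≈ -1846.4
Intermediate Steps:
x = -7/5 (x = (3 - 1*⅕)*(-½) = (3 - ⅕)*(-½) = (14/5)*(-½) = -7/5 ≈ -1.4000)
T(w, Y) = -32/5 (T(w, Y) = -7/5 - 1*5 = -7/5 - 5 = -32/5)
(-1640 - 1*256) + (T(-2, 1) - 2*(-28)) = (-1640 - 1*256) + (-32/5 - 2*(-28)) = (-1640 - 256) + (-32/5 + 56) = -1896 + 248/5 = -9232/5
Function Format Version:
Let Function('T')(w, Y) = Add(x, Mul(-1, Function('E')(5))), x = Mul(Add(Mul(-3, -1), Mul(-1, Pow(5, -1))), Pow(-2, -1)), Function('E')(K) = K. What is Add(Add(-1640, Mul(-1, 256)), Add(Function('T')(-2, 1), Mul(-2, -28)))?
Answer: Rational(-9232, 5) ≈ -1846.4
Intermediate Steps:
x = Rational(-7, 5) (x = Mul(Add(3, Mul(-1, Rational(1, 5))), Rational(-1, 2)) = Mul(Add(3, Rational(-1, 5)), Rational(-1, 2)) = Mul(Rational(14, 5), Rational(-1, 2)) = Rational(-7, 5) ≈ -1.4000)
Function('T')(w, Y) = Rational(-32, 5) (Function('T')(w, Y) = Add(Rational(-7, 5), Mul(-1, 5)) = Add(Rational(-7, 5), -5) = Rational(-32, 5))
Add(Add(-1640, Mul(-1, 256)), Add(Function('T')(-2, 1), Mul(-2, -28))) = Add(Add(-1640, Mul(-1, 256)), Add(Rational(-32, 5), Mul(-2, -28))) = Add(Add(-1640, -256), Add(Rational(-32, 5), 56)) = Add(-1896, Rational(248, 5)) = Rational(-9232, 5)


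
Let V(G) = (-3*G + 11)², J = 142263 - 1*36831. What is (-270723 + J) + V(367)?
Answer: 1022809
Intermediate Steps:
J = 105432 (J = 142263 - 36831 = 105432)
V(G) = (11 - 3*G)²
(-270723 + J) + V(367) = (-270723 + 105432) + (-11 + 3*367)² = -165291 + (-11 + 1101)² = -165291 + 1090² = -165291 + 1188100 = 1022809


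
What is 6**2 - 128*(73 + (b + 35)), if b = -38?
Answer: -8924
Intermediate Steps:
6**2 - 128*(73 + (b + 35)) = 6**2 - 128*(73 + (-38 + 35)) = 36 - 128*(73 - 3) = 36 - 128*70 = 36 - 8960 = -8924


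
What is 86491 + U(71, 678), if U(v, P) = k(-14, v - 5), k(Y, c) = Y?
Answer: 86477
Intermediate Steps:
U(v, P) = -14
86491 + U(71, 678) = 86491 - 14 = 86477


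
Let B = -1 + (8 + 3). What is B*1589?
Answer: 15890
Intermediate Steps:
B = 10 (B = -1 + 11 = 10)
B*1589 = 10*1589 = 15890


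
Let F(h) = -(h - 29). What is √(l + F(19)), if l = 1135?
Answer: √1145 ≈ 33.838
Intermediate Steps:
F(h) = 29 - h (F(h) = -(-29 + h) = 29 - h)
√(l + F(19)) = √(1135 + (29 - 1*19)) = √(1135 + (29 - 19)) = √(1135 + 10) = √1145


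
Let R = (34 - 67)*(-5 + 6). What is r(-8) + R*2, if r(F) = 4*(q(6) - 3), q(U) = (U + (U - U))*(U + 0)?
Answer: 66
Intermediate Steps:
q(U) = U² (q(U) = (U + 0)*U = U*U = U²)
r(F) = 132 (r(F) = 4*(6² - 3) = 4*(36 - 3) = 4*33 = 132)
R = -33 (R = -33*1 = -33)
r(-8) + R*2 = 132 - 33*2 = 132 - 66 = 66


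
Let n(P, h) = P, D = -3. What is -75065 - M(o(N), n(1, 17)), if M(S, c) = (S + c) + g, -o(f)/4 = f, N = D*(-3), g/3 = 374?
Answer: -76152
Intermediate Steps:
g = 1122 (g = 3*374 = 1122)
N = 9 (N = -3*(-3) = 9)
o(f) = -4*f
M(S, c) = 1122 + S + c (M(S, c) = (S + c) + 1122 = 1122 + S + c)
-75065 - M(o(N), n(1, 17)) = -75065 - (1122 - 4*9 + 1) = -75065 - (1122 - 36 + 1) = -75065 - 1*1087 = -75065 - 1087 = -76152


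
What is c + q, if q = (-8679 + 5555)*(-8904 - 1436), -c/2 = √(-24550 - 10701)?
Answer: 32302160 - 2*I*√35251 ≈ 3.2302e+7 - 375.5*I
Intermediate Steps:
c = -2*I*√35251 (c = -2*√(-24550 - 10701) = -2*I*√35251 ≈ -375.5*I)
q = 32302160 (q = -3124*(-10340) = 32302160)
c + q = -2*I*√35251 + 32302160 = 32302160 - 2*I*√35251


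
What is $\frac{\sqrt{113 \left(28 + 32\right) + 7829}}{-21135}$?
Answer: $- \frac{\sqrt{14609}}{21135} \approx -0.0057188$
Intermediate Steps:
$\frac{\sqrt{113 \left(28 + 32\right) + 7829}}{-21135} = \sqrt{113 \cdot 60 + 7829} \left(- \frac{1}{21135}\right) = \sqrt{6780 + 7829} \left(- \frac{1}{21135}\right) = \sqrt{14609} \left(- \frac{1}{21135}\right) = - \frac{\sqrt{14609}}{21135}$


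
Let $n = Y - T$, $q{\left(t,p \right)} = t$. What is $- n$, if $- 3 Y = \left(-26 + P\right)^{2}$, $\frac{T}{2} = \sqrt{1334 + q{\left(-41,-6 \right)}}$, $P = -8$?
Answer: $\frac{1156}{3} + 2 \sqrt{1293} \approx 457.25$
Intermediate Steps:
$T = 2 \sqrt{1293}$ ($T = 2 \sqrt{1334 - 41} = 2 \sqrt{1293} \approx 71.917$)
$Y = - \frac{1156}{3}$ ($Y = - \frac{\left(-26 - 8\right)^{2}}{3} = - \frac{\left(-34\right)^{2}}{3} = \left(- \frac{1}{3}\right) 1156 = - \frac{1156}{3} \approx -385.33$)
$n = - \frac{1156}{3} - 2 \sqrt{1293} \approx -457.25$
$- n = - (- \frac{1156}{3} - 2 \sqrt{1293}) = \frac{1156}{3} + 2 \sqrt{1293}$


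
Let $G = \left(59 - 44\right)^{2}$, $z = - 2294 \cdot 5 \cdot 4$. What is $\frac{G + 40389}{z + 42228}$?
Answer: $- \frac{20307}{1826} \approx -11.121$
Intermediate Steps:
$z = -45880$ ($z = \left(-2294\right) 20 = -45880$)
$G = 225$ ($G = 15^{2} = 225$)
$\frac{G + 40389}{z + 42228} = \frac{225 + 40389}{-45880 + 42228} = \frac{40614}{-3652} = 40614 \left(- \frac{1}{3652}\right) = - \frac{20307}{1826}$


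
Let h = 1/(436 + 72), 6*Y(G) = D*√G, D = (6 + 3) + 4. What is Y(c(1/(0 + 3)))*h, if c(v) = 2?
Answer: 13*√2/3048 ≈ 0.0060318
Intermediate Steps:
D = 13 (D = 9 + 4 = 13)
Y(G) = 13*√G/6 (Y(G) = (13*√G)/6 = 13*√G/6)
h = 1/508 ≈ 0.0019685
Y(c(1/(0 + 3)))*h = (13*√2/6)*(1/508) = 13*√2/3048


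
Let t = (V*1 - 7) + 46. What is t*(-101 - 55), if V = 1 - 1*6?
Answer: -5304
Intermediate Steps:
V = -5 (V = 1 - 6 = -5)
t = 34 (t = (-5*1 - 7) + 46 = (-5 - 7) + 46 = -12 + 46 = 34)
t*(-101 - 55) = 34*(-101 - 55) = 34*(-156) = -5304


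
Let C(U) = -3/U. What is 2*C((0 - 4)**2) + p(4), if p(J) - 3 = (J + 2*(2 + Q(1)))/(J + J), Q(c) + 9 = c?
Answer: 13/8 ≈ 1.6250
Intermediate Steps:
Q(c) = -9 + c
p(J) = 3 + (-12 + J)/(2*J) (p(J) = 3 + (J + 2*(2 + (-9 + 1)))/(J + J) = 3 + (J + 2*(2 - 8))/((2*J)) = 3 + (J + 2*(-6))*(1/(2*J)) = 3 + (J - 12)*(1/(2*J)) = 3 + (-12 + J)*(1/(2*J)) = 3 + (-12 + J)/(2*J))
2*C((0 - 4)**2) + p(4) = 2*(-3/(0 - 4)**2) + (7/2 - 6/4) = 2*(-3/((-4)**2)) + (7/2 - 6*1/4) = 2*(-3/16) + (7/2 - 3/2) = 2*(-3*1/16) + 2 = 2*(-3/16) + 2 = -3/8 + 2 = 13/8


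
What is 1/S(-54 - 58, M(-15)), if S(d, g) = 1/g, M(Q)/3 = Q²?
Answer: 675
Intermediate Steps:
M(Q) = 3*Q²
1/S(-54 - 58, M(-15)) = 1/(1/(3*(-15)²)) = 1/(1/(3*225)) = 1/(1/675) = 675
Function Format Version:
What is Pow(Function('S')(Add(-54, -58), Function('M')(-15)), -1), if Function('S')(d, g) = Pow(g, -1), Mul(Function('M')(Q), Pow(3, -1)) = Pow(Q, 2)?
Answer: 675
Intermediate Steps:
Function('M')(Q) = Mul(3, Pow(Q, 2))
Pow(Function('S')(Add(-54, -58), Function('M')(-15)), -1) = Pow(Pow(Mul(3, Pow(-15, 2)), -1), -1) = Pow(Pow(Mul(3, 225), -1), -1) = Pow(Pow(675, -1), -1) = Pow(Rational(1, 675), -1) = 675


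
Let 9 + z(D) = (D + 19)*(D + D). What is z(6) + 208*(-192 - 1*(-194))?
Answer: 707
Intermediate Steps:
z(D) = -9 + 2*D*(19 + D) (z(D) = -9 + (D + 19)*(D + D) = -9 + (19 + D)*(2*D) = -9 + 2*D*(19 + D))
z(6) + 208*(-192 - 1*(-194)) = (-9 + 2*6² + 38*6) + 208*(-192 - 1*(-194)) = (-9 + 2*36 + 228) + 208*(-192 + 194) = (-9 + 72 + 228) + 208*2 = 291 + 416 = 707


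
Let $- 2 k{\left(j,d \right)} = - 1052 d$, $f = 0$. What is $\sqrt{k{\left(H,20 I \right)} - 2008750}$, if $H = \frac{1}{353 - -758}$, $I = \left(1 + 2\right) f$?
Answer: $25 i \sqrt{3214} \approx 1417.3 i$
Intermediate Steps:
$I = 0$ ($I = \left(1 + 2\right) 0 = 3 \cdot 0 = 0$)
$H = \frac{1}{1111}$ ($H = \frac{1}{353 + 758} = \frac{1}{1111} \approx 0.00090009$)
$k{\left(j,d \right)} = 526 d$ ($k{\left(j,d \right)} = - \frac{\left(-1052\right) d}{2} = 526 d$)
$\sqrt{k{\left(H,20 I \right)} - 2008750} = \sqrt{526 \cdot 20 \cdot 0 - 2008750} = \sqrt{526 \cdot 0 - 2008750} = \sqrt{0 - 2008750} = \sqrt{-2008750} = 25 i \sqrt{3214}$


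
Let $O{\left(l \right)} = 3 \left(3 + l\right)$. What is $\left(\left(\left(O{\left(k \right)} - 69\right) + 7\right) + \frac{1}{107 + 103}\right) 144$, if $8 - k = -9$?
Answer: $- \frac{10056}{35} \approx -287.31$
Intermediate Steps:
$k = 17$ ($k = 8 - -9 = 8 + 9 = 17$)
$O{\left(l \right)} = 9 + 3 l$
$\left(\left(\left(O{\left(k \right)} - 69\right) + 7\right) + \frac{1}{107 + 103}\right) 144 = \left(\left(\left(\left(9 + 3 \cdot 17\right) - 69\right) + 7\right) + \frac{1}{107 + 103}\right) 144 = \left(\left(\left(\left(9 + 51\right) - 69\right) + 7\right) + \frac{1}{210}\right) 144 = \left(\left(\left(60 - 69\right) + 7\right) + \frac{1}{210}\right) 144 = \left(\left(-9 + 7\right) + \frac{1}{210}\right) 144 = \left(-2 + \frac{1}{210}\right) 144 = \left(- \frac{419}{210}\right) 144 = - \frac{10056}{35}$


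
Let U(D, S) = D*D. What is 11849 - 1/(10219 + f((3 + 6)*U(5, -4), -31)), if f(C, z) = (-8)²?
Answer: 121843266/10283 ≈ 11849.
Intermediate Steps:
U(D, S) = D²
f(C, z) = 64
11849 - 1/(10219 + f((3 + 6)*U(5, -4), -31)) = 11849 - 1/(10219 + 64) = 11849 - 1/10283 = 121843266/10283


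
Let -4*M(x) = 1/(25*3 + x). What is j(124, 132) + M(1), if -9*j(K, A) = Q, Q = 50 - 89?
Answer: 3949/912 ≈ 4.3300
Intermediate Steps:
Q = -39
j(K, A) = 13/3 (j(K, A) = -1/9*(-39) = 13/3)
M(x) = -1/(4*(75 + x)) (M(x) = -1/(4*(25*3 + x)) = -1/(4*(75 + x)))
j(124, 132) + M(1) = 13/3 - 1/(300 + 4*1) = 13/3 - 1/(300 + 4) = 13/3 - 1/304 = 3949/912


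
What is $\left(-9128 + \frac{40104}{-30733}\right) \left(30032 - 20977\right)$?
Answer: $- \frac{2540569753040}{30733} \approx -8.2666 \cdot 10^{7}$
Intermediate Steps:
$\left(-9128 + \frac{40104}{-30733}\right) \left(30032 - 20977\right) = \left(-9128 + 40104 \left(- \frac{1}{30733}\right)\right) 9055 = \left(-9128 - \frac{40104}{30733}\right) 9055 = \left(- \frac{280570928}{30733}\right) 9055 = - \frac{2540569753040}{30733}$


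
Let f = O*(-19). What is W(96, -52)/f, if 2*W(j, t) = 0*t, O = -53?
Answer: 0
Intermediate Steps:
W(j, t) = 0 (W(j, t) = (0*t)/2 = (½)*0 = 0)
f = 1007 (f = -53*(-19) = 1007)
W(96, -52)/f = 0/1007 = 0*(1/1007) = 0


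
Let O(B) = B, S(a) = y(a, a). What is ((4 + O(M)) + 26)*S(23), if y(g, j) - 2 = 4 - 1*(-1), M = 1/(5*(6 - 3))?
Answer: 3157/15 ≈ 210.47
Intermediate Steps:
M = 1/15 (M = 1/(5*3) = 1/15 ≈ 0.066667)
y(g, j) = 7 (y(g, j) = 2 + (4 - 1*(-1)) = 2 + (4 + 1) = 2 + 5 = 7)
S(a) = 7
((4 + O(M)) + 26)*S(23) = ((4 + 1/15) + 26)*7 = (61/15 + 26)*7 = (451/15)*7 = 3157/15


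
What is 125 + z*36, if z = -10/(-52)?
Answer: 1715/13 ≈ 131.92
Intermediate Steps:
z = 5/26 (z = -10*(-1/52) = 5/26 ≈ 0.19231)
125 + z*36 = 125 + (5/26)*36 = 125 + 90/13 = 1715/13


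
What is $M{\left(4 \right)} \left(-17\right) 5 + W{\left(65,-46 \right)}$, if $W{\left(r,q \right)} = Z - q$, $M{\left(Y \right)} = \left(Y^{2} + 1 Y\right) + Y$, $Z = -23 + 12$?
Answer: $-2005$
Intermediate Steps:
$Z = -11$
$M{\left(Y \right)} = Y^{2} + 2 Y$ ($M{\left(Y \right)} = \left(Y^{2} + Y\right) + Y = \left(Y + Y^{2}\right) + Y = Y^{2} + 2 Y$)
$W{\left(r,q \right)} = -11 - q$
$M{\left(4 \right)} \left(-17\right) 5 + W{\left(65,-46 \right)} = 4 \left(2 + 4\right) \left(-17\right) 5 - -35 = 4 \cdot 6 \left(-17\right) 5 + \left(-11 + 46\right) = 24 \left(-17\right) 5 + 35 = \left(-408\right) 5 + 35 = -2040 + 35 = -2005$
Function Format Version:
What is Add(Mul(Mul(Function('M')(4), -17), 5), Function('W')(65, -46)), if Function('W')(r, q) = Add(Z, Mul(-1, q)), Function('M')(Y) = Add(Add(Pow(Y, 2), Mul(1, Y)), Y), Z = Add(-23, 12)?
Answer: -2005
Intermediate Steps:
Z = -11
Function('M')(Y) = Add(Pow(Y, 2), Mul(2, Y)) (Function('M')(Y) = Add(Add(Pow(Y, 2), Y), Y) = Add(Add(Y, Pow(Y, 2)), Y) = Add(Pow(Y, 2), Mul(2, Y)))
Function('W')(r, q) = Add(-11, Mul(-1, q))
Add(Mul(Mul(Function('M')(4), -17), 5), Function('W')(65, -46)) = Add(Mul(Mul(Mul(4, Add(2, 4)), -17), 5), Add(-11, Mul(-1, -46))) = Add(Mul(Mul(Mul(4, 6), -17), 5), Add(-11, 46)) = Add(Mul(Mul(24, -17), 5), 35) = Add(Mul(-408, 5), 35) = Add(-2040, 35) = -2005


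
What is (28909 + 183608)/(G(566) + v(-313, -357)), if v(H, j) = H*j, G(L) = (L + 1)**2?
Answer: 70839/144410 ≈ 0.49054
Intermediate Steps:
G(L) = (1 + L)**2
(28909 + 183608)/(G(566) + v(-313, -357)) = (28909 + 183608)/((1 + 566)**2 - 313*(-357)) = 212517/(567**2 + 111741) = 212517/(321489 + 111741) = 212517/433230 = 212517*(1/433230) = 70839/144410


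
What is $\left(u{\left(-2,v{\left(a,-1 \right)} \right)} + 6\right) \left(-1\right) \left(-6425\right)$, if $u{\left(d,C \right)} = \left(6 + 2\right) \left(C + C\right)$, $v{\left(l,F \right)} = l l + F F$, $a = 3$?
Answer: $1066550$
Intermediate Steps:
$v{\left(l,F \right)} = F^{2} + l^{2}$ ($v{\left(l,F \right)} = l^{2} + F^{2} = F^{2} + l^{2}$)
$u{\left(d,C \right)} = 16 C$ ($u{\left(d,C \right)} = 8 \cdot 2 C = 16 C$)
$\left(u{\left(-2,v{\left(a,-1 \right)} \right)} + 6\right) \left(-1\right) \left(-6425\right) = \left(16 \left(\left(-1\right)^{2} + 3^{2}\right) + 6\right) \left(-1\right) \left(-6425\right) = \left(16 \left(1 + 9\right) + 6\right) \left(-1\right) \left(-6425\right) = \left(16 \cdot 10 + 6\right) \left(-1\right) \left(-6425\right) = \left(160 + 6\right) \left(-1\right) \left(-6425\right) = 166 \left(-1\right) \left(-6425\right) = \left(-166\right) \left(-6425\right) = 1066550$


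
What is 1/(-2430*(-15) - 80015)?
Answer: -1/43565 ≈ -2.2954e-5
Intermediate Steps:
1/(-2430*(-15) - 80015) = 1/(36450 - 80015) = 1/(-43565) = -1/43565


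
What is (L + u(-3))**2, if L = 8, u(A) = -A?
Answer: 121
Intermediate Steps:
(L + u(-3))**2 = (8 - 1*(-3))**2 = (8 + 3)**2 = 11**2 = 121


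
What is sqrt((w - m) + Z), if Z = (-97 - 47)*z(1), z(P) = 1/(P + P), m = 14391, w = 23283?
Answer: 42*sqrt(5) ≈ 93.915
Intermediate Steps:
z(P) = 1/(2*P)
Z = -72 (Z = (-97 - 47)*((1/2)/1) = -72 ≈ -72.000)
sqrt((w - m) + Z) = sqrt((23283 - 1*14391) - 72) = sqrt((23283 - 14391) - 72) = sqrt(8892 - 72) = sqrt(8820) = 42*sqrt(5)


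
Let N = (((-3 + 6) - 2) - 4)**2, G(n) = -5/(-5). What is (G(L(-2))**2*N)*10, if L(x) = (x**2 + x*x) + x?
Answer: 90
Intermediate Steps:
L(x) = x + 2*x**2 (L(x) = (x**2 + x**2) + x = 2*x**2 + x = x + 2*x**2)
G(n) = 1 (G(n) = -5*(-1/5) = 1)
N = 9 (N = ((3 - 2) - 4)**2 = (1 - 4)**2 = (-3)**2 = 9)
(G(L(-2))**2*N)*10 = (1**2*9)*10 = (1*9)*10 = 9*10 = 90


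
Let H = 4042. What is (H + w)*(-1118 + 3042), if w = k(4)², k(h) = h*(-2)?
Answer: 7899944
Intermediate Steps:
k(h) = -2*h
w = 64 (w = (-2*4)² = (-8)² = 64)
(H + w)*(-1118 + 3042) = (4042 + 64)*(-1118 + 3042) = 4106*1924 = 7899944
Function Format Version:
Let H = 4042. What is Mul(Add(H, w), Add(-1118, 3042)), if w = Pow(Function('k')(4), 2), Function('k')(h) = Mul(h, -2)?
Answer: 7899944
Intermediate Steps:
Function('k')(h) = Mul(-2, h)
w = 64 (w = Pow(Mul(-2, 4), 2) = Pow(-8, 2) = 64)
Mul(Add(H, w), Add(-1118, 3042)) = Mul(Add(4042, 64), Add(-1118, 3042)) = Mul(4106, 1924) = 7899944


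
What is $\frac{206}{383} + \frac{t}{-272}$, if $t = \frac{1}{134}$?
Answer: $\frac{7507905}{13959584} \approx 0.53783$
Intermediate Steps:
$t = \frac{1}{134} \approx 0.0074627$
$\frac{206}{383} + \frac{t}{-272} = \frac{206}{383} + \frac{1}{134 \left(-272\right)} = 206 \cdot \frac{1}{383} + \frac{1}{134} \left(- \frac{1}{272}\right) = \frac{206}{383} - \frac{1}{36448} = \frac{7507905}{13959584}$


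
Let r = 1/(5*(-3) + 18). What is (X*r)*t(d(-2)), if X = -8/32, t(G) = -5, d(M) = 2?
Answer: 5/12 ≈ 0.41667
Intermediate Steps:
X = -¼ (X = -8*1/32 = -¼ ≈ -0.25000)
r = ⅓ (r = 1/(-15 + 18) = 1/3 = ⅓ ≈ 0.33333)
(X*r)*t(d(-2)) = -¼*⅓*(-5) = -1/12*(-5) = 5/12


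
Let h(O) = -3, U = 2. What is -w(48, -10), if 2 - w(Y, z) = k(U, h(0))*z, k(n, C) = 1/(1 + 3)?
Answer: -9/2 ≈ -4.5000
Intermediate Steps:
k(n, C) = 1/4
w(Y, z) = 2 - z/4
-w(48, -10) = -(2 - 1/4*(-10)) = -(2 + 5/2) = -1*9/2 = -9/2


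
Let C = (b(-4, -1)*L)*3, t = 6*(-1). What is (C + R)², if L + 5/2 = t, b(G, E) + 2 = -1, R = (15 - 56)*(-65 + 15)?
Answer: 18088009/4 ≈ 4.5220e+6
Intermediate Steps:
R = 2050 (R = -41*(-50) = 2050)
t = -6
b(G, E) = -3 (b(G, E) = -2 - 1 = -3)
L = -17/2 (L = -5/2 - 6 = -17/2 ≈ -8.5000)
C = 153/2 (C = -3*(-17/2)*3 = (51/2)*3 = 153/2 ≈ 76.500)
(C + R)² = (153/2 + 2050)² = (4253/2)² = 18088009/4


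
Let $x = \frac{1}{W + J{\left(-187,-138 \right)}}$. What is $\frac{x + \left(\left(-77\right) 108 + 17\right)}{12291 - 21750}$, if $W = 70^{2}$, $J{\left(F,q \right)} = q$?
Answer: $\frac{4391093}{5004862} \approx 0.87737$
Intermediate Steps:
$W = 4900$
$x = \frac{1}{4762}$ ($x = \frac{1}{4900 - 138} = \frac{1}{4762} \approx 0.00021$)
$\frac{x + \left(\left(-77\right) 108 + 17\right)}{12291 - 21750} = \frac{\frac{1}{4762} + \left(\left(-77\right) 108 + 17\right)}{12291 - 21750} = \frac{\frac{1}{4762} + \left(-8316 + 17\right)}{-9459} = \left(\frac{1}{4762} - 8299\right) \left(- \frac{1}{9459}\right) = \left(- \frac{39519837}{4762}\right) \left(- \frac{1}{9459}\right) = \frac{4391093}{5004862}$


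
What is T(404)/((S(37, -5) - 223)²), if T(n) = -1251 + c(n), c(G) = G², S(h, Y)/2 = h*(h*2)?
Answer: 161965/27594009 ≈ 0.0058696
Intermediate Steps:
S(h, Y) = 4*h² (S(h, Y) = 2*(h*(h*2)) = 2*(h*(2*h)) = 2*(2*h²) = 4*h²)
T(n) = -1251 + n²
T(404)/((S(37, -5) - 223)²) = (-1251 + 404²)/((4*37² - 223)²) = (-1251 + 163216)/((4*1369 - 223)²) = 161965/((5476 - 223)²) = 161965/(5253²) = 161965/27594009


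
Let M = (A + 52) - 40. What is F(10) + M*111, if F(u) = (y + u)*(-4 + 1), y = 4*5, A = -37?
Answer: -2865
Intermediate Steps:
y = 20
F(u) = -60 - 3*u (F(u) = (20 + u)*(-4 + 1) = (20 + u)*(-3) = -60 - 3*u)
M = -25 (M = (-37 + 52) - 40 = 15 - 40 = -25)
F(10) + M*111 = (-60 - 3*10) - 25*111 = (-60 - 30) - 2775 = -90 - 2775 = -2865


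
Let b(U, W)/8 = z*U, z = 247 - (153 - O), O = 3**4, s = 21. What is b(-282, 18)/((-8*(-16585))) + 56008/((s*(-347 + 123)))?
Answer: -29025877/1950396 ≈ -14.882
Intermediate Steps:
O = 81
z = 175 (z = 247 - (153 - 1*81) = 247 - (153 - 81) = 247 - 1*72 = 247 - 72 = 175)
b(U, W) = 1400*U (b(U, W) = 8*(175*U) = 1400*U)
b(-282, 18)/((-8*(-16585))) + 56008/((s*(-347 + 123))) = (1400*(-282))/((-8*(-16585))) + 56008/((21*(-347 + 123))) = -394800/132680 + 56008/((21*(-224))) = -394800*1/132680 + 56008/(-4704) = -9870/3317 + 56008*(-1/4704) = -9870/3317 - 7001/588 = -29025877/1950396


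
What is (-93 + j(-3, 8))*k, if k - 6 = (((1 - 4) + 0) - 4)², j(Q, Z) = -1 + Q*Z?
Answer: -6490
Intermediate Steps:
k = 55 (k = 6 + (((1 - 4) + 0) - 4)² = 6 + ((-3 + 0) - 4)² = 6 + (-3 - 4)² = 6 + (-7)² = 6 + 49 = 55)
(-93 + j(-3, 8))*k = (-93 + (-1 - 3*8))*55 = (-93 + (-1 - 24))*55 = (-93 - 25)*55 = -118*55 = -6490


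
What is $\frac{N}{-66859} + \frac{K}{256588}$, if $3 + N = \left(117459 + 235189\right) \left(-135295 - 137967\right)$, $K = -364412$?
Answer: $\frac{268762550677132}{186469751} \approx 1.4413 \cdot 10^{6}$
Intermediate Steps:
$N = -96365297779$ ($N = -3 + \left(117459 + 235189\right) \left(-135295 - 137967\right) = -3 + 352648 \left(-273262\right) = -3 - 96365297776 = -96365297779$)
$\frac{N}{-66859} + \frac{K}{256588} = - \frac{96365297779}{-66859} - \frac{364412}{256588} = \left(-96365297779\right) \left(- \frac{1}{66859}\right) - \frac{3961}{2789} = \frac{96365297779}{66859} - \frac{3961}{2789} = \frac{268762550677132}{186469751}$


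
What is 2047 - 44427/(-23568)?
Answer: 16096041/7856 ≈ 2048.9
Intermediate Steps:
2047 - 44427/(-23568) = 2047 - 44427*(-1/23568) = 2047 + 14809/7856 = 16096041/7856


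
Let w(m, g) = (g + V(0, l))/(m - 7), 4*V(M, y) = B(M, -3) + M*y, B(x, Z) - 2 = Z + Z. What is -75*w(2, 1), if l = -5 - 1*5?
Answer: 0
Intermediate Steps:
l = -10 (l = -5 - 5 = -10)
B(x, Z) = 2 + 2*Z (B(x, Z) = 2 + (Z + Z) = 2 + 2*Z)
V(M, y) = -1 + M*y/4 (V(M, y) = ((2 + 2*(-3)) + M*y)/4 = ((2 - 6) + M*y)/4 = (-4 + M*y)/4 = -1 + M*y/4)
w(m, g) = (-1 + g)/(-7 + m) (w(m, g) = (g + (-1 + (¼)*0*(-10)))/(m - 7) = (g + (-1 + 0))/(-7 + m) = (g - 1)/(-7 + m) = (-1 + g)/(-7 + m))
-75*w(2, 1) = -75*(-1 + 1)/(-7 + 2) = -75*0/(-5) = -(-15)*0 = -75*0 = 0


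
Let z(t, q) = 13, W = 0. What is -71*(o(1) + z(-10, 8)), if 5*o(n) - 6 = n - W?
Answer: -5112/5 ≈ -1022.4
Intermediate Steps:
o(n) = 6/5 + n/5 (o(n) = 6/5 + (n - 1*0)/5 = 6/5 + (n + 0)/5 = 6/5 + n/5)
-71*(o(1) + z(-10, 8)) = -71*((6/5 + (1/5)*1) + 13) = -71*((6/5 + 1/5) + 13) = -71*(7/5 + 13) = -71*72/5 = -5112/5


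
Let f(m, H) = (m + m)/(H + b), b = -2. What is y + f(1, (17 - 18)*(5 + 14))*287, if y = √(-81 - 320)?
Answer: -82/3 + I*√401 ≈ -27.333 + 20.025*I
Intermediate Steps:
y = I*√401 (y = √(-401) = I*√401 ≈ 20.025*I)
f(m, H) = 2*m/(-2 + H) (f(m, H) = (m + m)/(H - 2) = (2*m)/(-2 + H) = 2*m/(-2 + H))
y + f(1, (17 - 18)*(5 + 14))*287 = I*√401 + (2*1/(-2 + (17 - 18)*(5 + 14)))*287 = I*√401 + (2*1/(-2 - 1*19))*287 = I*√401 + (2*1/(-2 - 19))*287 = I*√401 + (2*1/(-21))*287 = I*√401 + (2*1*(-1/21))*287 = I*√401 - 2/21*287 = I*√401 - 82/3 = -82/3 + I*√401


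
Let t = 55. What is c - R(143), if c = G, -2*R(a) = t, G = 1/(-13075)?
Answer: 719123/26150 ≈ 27.500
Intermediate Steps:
G = -1/13075 ≈ -7.6482e-5
R(a) = -55/2 (R(a) = -½*55 = -55/2)
c = -1/13075 ≈ -7.6482e-5
c - R(143) = -1/13075 - 1*(-55/2) = -1/13075 + 55/2 = 719123/26150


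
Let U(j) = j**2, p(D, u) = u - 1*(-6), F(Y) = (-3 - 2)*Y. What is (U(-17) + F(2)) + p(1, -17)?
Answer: 268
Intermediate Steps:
F(Y) = -5*Y
p(D, u) = 6 + u (p(D, u) = u + 6 = 6 + u)
(U(-17) + F(2)) + p(1, -17) = ((-17)**2 - 5*2) + (6 - 17) = (289 - 10) - 11 = 279 - 11 = 268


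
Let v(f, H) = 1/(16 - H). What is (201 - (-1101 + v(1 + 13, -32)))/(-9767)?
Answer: -62495/468816 ≈ -0.13330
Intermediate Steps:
(201 - (-1101 + v(1 + 13, -32)))/(-9767) = (201 - (-1101 - 1/(-16 - 32)))/(-9767) = (201 - (-1101 - 1/(-48)))*(-1/9767) = (201 - (-1101 - 1*(-1/48)))*(-1/9767) = (201 - (-1101 + 1/48))*(-1/9767) = (201 - 1*(-52847/48))*(-1/9767) = (201 + 52847/48)*(-1/9767) = (62495/48)*(-1/9767) = -62495/468816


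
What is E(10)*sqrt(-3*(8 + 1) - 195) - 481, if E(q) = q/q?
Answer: -481 + I*sqrt(222) ≈ -481.0 + 14.9*I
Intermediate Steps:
E(q) = 1
E(10)*sqrt(-3*(8 + 1) - 195) - 481 = 1*sqrt(-3*(8 + 1) - 195) - 481 = 1*sqrt(-3*9 - 195) - 481 = 1*sqrt(-27 - 195) - 481 = 1*sqrt(-222) - 481 = 1*(I*sqrt(222)) - 481 = I*sqrt(222) - 481 = -481 + I*sqrt(222)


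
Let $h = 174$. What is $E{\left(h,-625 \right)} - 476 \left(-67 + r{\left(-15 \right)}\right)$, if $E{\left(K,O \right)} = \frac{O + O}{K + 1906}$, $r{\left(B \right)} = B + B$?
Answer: $\frac{9603651}{208} \approx 46171.0$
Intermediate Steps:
$r{\left(B \right)} = 2 B$
$E{\left(K,O \right)} = \frac{2 O}{1906 + K}$
$E{\left(h,-625 \right)} - 476 \left(-67 + r{\left(-15 \right)}\right) = 2 \left(-625\right) \frac{1}{1906 + 174} - 476 \left(-67 + 2 \left(-15\right)\right) = 2 \left(-625\right) \frac{1}{2080} - 476 \left(-67 - 30\right) = 2 \left(-625\right) \frac{1}{2080} - 476 \left(-97\right) = - \frac{125}{208} - -46172 = - \frac{125}{208} + 46172 = \frac{9603651}{208}$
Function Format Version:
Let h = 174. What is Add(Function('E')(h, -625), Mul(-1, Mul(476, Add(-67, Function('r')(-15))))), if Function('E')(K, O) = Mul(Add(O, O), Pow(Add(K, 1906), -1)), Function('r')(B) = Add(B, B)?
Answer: Rational(9603651, 208) ≈ 46171.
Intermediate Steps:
Function('r')(B) = Mul(2, B)
Function('E')(K, O) = Mul(2, O, Pow(Add(1906, K), -1)) (Function('E')(K, O) = Mul(Mul(2, O), Pow(Add(1906, K), -1)) = Mul(2, O, Pow(Add(1906, K), -1)))
Add(Function('E')(h, -625), Mul(-1, Mul(476, Add(-67, Function('r')(-15))))) = Add(Mul(2, -625, Pow(Add(1906, 174), -1)), Mul(-1, Mul(476, Add(-67, Mul(2, -15))))) = Add(Mul(2, -625, Pow(2080, -1)), Mul(-1, Mul(476, Add(-67, -30)))) = Add(Mul(2, -625, Rational(1, 2080)), Mul(-1, Mul(476, -97))) = Add(Rational(-125, 208), Mul(-1, -46172)) = Add(Rational(-125, 208), 46172) = Rational(9603651, 208)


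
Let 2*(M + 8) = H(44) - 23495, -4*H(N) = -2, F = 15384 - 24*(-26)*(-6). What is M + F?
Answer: -461/4 ≈ -115.25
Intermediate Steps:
F = 11640 (F = 15384 - (-624)*(-6) = 15384 - 1*3744 = 15384 - 3744 = 11640)
H(N) = 1/2 (H(N) = -1/4*(-2) = 1/2)
M = -47021/4 (M = -8 + (1/2 - 23495)/2 = -8 + (1/2)*(-46989/2) = -8 - 46989/4 = -47021/4 ≈ -11755.)
M + F = -47021/4 + 11640 = -461/4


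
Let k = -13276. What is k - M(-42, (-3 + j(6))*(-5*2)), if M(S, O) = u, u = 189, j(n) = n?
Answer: -13465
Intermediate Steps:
M(S, O) = 189
k - M(-42, (-3 + j(6))*(-5*2)) = -13276 - 1*189 = -13276 - 189 = -13465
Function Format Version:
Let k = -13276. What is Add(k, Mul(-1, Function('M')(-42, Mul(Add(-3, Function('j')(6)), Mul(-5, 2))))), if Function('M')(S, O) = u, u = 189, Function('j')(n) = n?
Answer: -13465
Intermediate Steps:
Function('M')(S, O) = 189
Add(k, Mul(-1, Function('M')(-42, Mul(Add(-3, Function('j')(6)), Mul(-5, 2))))) = Add(-13276, Mul(-1, 189)) = Add(-13276, -189) = -13465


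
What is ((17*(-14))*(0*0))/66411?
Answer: 0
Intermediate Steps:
((17*(-14))*(0*0))/66411 = -238*0*(1/66411) = 0*(1/66411) = 0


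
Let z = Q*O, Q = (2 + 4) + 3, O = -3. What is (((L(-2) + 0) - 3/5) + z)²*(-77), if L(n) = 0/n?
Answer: -1466388/25 ≈ -58656.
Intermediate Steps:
Q = 9 (Q = 6 + 3 = 9)
L(n) = 0
z = -27 (z = 9*(-3) = -27)
(((L(-2) + 0) - 3/5) + z)²*(-77) = (((0 + 0) - 3/5) - 27)²*(-77) = ((0 - 3*⅕) - 27)²*(-77) = ((0 - ⅗) - 27)²*(-77) = (-⅗ - 27)²*(-77) = (-138/5)²*(-77) = (19044/25)*(-77) = -1466388/25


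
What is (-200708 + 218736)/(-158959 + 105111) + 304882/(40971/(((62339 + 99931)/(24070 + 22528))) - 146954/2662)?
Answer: 36460748879177251/1418657929944404 ≈ 25.701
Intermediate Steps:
(-200708 + 218736)/(-158959 + 105111) + 304882/(40971/(((62339 + 99931)/(24070 + 22528))) - 146954/2662) = 18028/(-53848) + 304882/(40971/((162270/46598)) - 146954*1/2662) = 18028*(-1/53848) + 304882/(40971/((162270*(1/46598))) - 73477/1331) = -4507/13462 + 304882/(40971/(81135/23299) - 73477/1331) = -4507/13462 + 304882/(40971*(23299/81135) - 73477/1331) = -4507/13462 + 304882/(318194443/27045 - 73477/1331) = -4507/13462 + 304882/(421529618168/35996895) = -4507/13462 + 304882*(35996895/421529618168) = -4507/13462 + 5487402670695/210764809084 = 36460748879177251/1418657929944404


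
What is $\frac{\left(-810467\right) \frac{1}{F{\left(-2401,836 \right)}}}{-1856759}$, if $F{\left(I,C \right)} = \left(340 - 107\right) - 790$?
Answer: $- \frac{810467}{1034214763} \approx -0.00078365$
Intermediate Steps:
$F{\left(I,C \right)} = -557$ ($F{\left(I,C \right)} = \left(340 - 107\right) - 790 = 233 - 790 = -557$)
$\frac{\left(-810467\right) \frac{1}{F{\left(-2401,836 \right)}}}{-1856759} = \frac{\left(-810467\right) \frac{1}{-557}}{-1856759} = \left(-810467\right) \left(- \frac{1}{557}\right) \left(- \frac{1}{1856759}\right) = \frac{810467}{557} \left(- \frac{1}{1856759}\right) = - \frac{810467}{1034214763}$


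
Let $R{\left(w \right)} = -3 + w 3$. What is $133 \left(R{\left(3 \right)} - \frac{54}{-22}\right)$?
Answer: $\frac{12369}{11} \approx 1124.5$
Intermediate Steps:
$R{\left(w \right)} = -3 + 3 w$
$133 \left(R{\left(3 \right)} - \frac{54}{-22}\right) = 133 \left(\left(-3 + 3 \cdot 3\right) - \frac{54}{-22}\right) = 133 \left(\left(-3 + 9\right) - - \frac{27}{11}\right) = 133 \left(6 + \frac{27}{11}\right) = 133 \cdot \frac{93}{11} = \frac{12369}{11}$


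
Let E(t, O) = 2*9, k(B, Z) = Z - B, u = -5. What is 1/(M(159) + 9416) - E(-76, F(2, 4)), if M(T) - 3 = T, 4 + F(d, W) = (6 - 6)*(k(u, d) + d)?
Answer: -172403/9578 ≈ -18.000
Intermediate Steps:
F(d, W) = -4 (F(d, W) = -4 + (6 - 6)*((d - 1*(-5)) + d) = -4 + 0*((d + 5) + d) = -4 + 0*((5 + d) + d) = -4 + 0*(5 + 2*d) = -4 + 0 = -4)
E(t, O) = 18
M(T) = 3 + T
1/(M(159) + 9416) - E(-76, F(2, 4)) = 1/((3 + 159) + 9416) - 1*18 = 1/(162 + 9416) - 18 = 1/9578 - 18 = -172403/9578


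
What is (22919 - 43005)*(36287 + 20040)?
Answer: -1131384122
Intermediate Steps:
(22919 - 43005)*(36287 + 20040) = -20086*56327 = -1131384122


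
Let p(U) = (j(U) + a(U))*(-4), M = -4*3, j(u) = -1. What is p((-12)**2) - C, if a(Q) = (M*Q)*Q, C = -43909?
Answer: 1039241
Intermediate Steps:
M = -12
a(Q) = -12*Q**2 (a(Q) = (-12*Q)*Q = -12*Q**2)
p(U) = 4 + 48*U**2 (p(U) = (-1 - 12*U**2)*(-4) = 4 + 48*U**2)
p((-12)**2) - C = (4 + 48*((-12)**2)**2) - 1*(-43909) = (4 + 48*144**2) + 43909 = (4 + 48*20736) + 43909 = (4 + 995328) + 43909 = 995332 + 43909 = 1039241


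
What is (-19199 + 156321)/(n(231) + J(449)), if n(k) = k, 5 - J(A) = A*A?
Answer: -8066/11845 ≈ -0.68096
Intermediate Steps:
J(A) = 5 - A**2 (J(A) = 5 - A*A = 5 - A**2)
(-19199 + 156321)/(n(231) + J(449)) = (-19199 + 156321)/(231 + (5 - 1*449**2)) = 137122/(231 + (5 - 1*201601)) = 137122/(231 + (5 - 201601)) = 137122/(231 - 201596) = 137122/(-201365) = 137122*(-1/201365) = -8066/11845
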